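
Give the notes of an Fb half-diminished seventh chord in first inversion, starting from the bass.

Abb, Cbb, Ebb, Fb

Spelling Fb half-diminished seventh: Fb–Abb–Cbb–Ebb. In first inversion the third is bass, giving Abb, Cbb, Ebb, Fb from the bottom.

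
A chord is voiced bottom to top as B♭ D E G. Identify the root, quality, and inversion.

E half-diminished seventh, second inversion

The pitch classes Bb, D, E, G arrange in thirds as E–G–Bb–D: an E half-diminished seventh chord.
Bb is the fifth of E half-diminished seventh; fifth in the bass means second inversion (figured bass 4/3).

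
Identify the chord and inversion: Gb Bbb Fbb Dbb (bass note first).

Reducing to letter names: Gb, Bbb, Fbb, Dbb. These stack in thirds as Gb–Bbb–Dbb–Fbb — a Gb diminished seventh chord.
The lowest note is Gb, the root of the chord, so this is root position (figured bass 7).

Gb diminished seventh, root position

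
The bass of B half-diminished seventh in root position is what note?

B

B half-diminished seventh is B–D–F–A. Root position places the root in the bass: B.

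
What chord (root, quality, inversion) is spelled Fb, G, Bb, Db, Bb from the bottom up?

G diminished seventh, third inversion

The distinct note names are Fb, G, Bb, Db. Stacked in thirds they read G–Bb–Db–Fb, which is a diminished seventh chord on G.
The lowest note is Fb, the seventh of the chord, so this is third inversion (figured bass 4/2).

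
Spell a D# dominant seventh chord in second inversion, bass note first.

A#, C#, D#, F##

D# dominant seventh is D#–F##–A#–C#. Second inversion puts the fifth (A#) in the bass, with the remaining tones above: A#, C#, D#, F##.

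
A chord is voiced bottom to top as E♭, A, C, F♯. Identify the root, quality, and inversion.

The distinct note names are Eb, A, C, F#. Stacked in thirds they read F#–A–C–Eb, which is a diminished seventh chord on F#.
Eb is the seventh of F# diminished seventh; seventh in the bass means third inversion (figured bass 4/2).

F# diminished seventh, third inversion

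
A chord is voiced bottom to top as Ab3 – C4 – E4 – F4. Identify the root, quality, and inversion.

The distinct note names are Ab, C, E, F. Stacked in thirds they read F–Ab–C–E, which is a minor-major seventh chord on F.
The lowest note is Ab, the third of the chord, so this is first inversion (figured bass 6/5).

F minor-major seventh, first inversion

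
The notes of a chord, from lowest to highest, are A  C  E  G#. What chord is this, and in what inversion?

Reducing to letter names: A, C, E, G#. These stack in thirds as A–C–E–G# — an A minor-major seventh chord.
With the root (A) in the bass, the chord is in root position (figured bass 7).

A minor-major seventh, root position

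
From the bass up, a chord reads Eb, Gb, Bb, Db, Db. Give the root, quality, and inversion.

The pitch classes Eb, Gb, Bb, Db arrange in thirds as Eb–Gb–Bb–Db: an Eb minor seventh chord.
The lowest note is Eb, the root of the chord, so this is root position (figured bass 7).

Eb minor seventh, root position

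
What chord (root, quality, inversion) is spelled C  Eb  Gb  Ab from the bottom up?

Ab dominant seventh, first inversion

The distinct note names are C, Eb, Gb, Ab. Stacked in thirds they read Ab–C–Eb–Gb, which is a dominant seventh chord on Ab.
With the third (C) in the bass, the chord is in first inversion (figured bass 6/5).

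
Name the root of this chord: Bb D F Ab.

Reordering Bb, D, F, Ab into stacked thirds gives Bb–D–F–Ab; the bottom of that stack, Bb, is the root.

Bb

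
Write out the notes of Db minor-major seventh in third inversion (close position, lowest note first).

C, Db, Fb, Ab

The chord tones are Db–Fb–Ab–C. With the seventh (C) lowest for third inversion: C, Db, Fb, Ab.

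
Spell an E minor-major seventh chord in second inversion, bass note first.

B, D#, E, G

The chord tones are E–G–B–D#. With the fifth (B) lowest for second inversion: B, D#, E, G.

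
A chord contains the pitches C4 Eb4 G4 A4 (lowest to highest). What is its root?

A

Reordering C, Eb, G, A into stacked thirds gives A–C–Eb–G; the bottom of that stack, A, is the root.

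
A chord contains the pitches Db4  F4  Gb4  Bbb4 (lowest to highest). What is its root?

Gb

The distinct letter names are Db, F, Gb, Bbb. Arranged as a stack of thirds they read Gb–Bbb–Db–F, so Gb is the root (a Gb minor-major seventh chord).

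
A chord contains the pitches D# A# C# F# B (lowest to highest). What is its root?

Reordering D#, A#, C#, F#, B into stacked thirds gives B–D#–F#–A#–C#; the bottom of that stack, B, is the root.

B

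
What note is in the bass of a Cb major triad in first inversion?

Cb major is Cb–Eb–Gb. First inversion places the third in the bass: Eb.

Eb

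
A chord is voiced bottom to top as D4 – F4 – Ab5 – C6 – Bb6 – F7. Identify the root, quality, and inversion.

The pitch classes D, F, Ab, C, Bb arrange in thirds as Bb–D–F–Ab–C: a Bb dominant ninth chord.
D is the third of Bb dominant ninth; third in the bass means first inversion.

Bb dominant ninth, first inversion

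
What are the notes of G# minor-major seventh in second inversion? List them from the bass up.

D#, F##, G#, B

G# minor-major seventh is G#–B–D#–F##. Second inversion puts the fifth (D#) in the bass, with the remaining tones above: D#, F##, G#, B.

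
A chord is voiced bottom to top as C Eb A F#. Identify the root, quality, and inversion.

The distinct note names are C, Eb, A, F#. Stacked in thirds they read F#–A–C–Eb, which is a diminished seventh chord on F#.
With the fifth (C) in the bass, the chord is in second inversion (figured bass 4/3).

F# diminished seventh, second inversion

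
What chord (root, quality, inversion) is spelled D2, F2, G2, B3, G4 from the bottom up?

The pitch classes D, F, G, B arrange in thirds as G–B–D–F: a G dominant seventh chord.
The lowest note is D, the fifth of the chord, so this is second inversion (figured bass 4/3).

G dominant seventh, second inversion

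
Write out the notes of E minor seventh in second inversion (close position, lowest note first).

The chord tones are E–G–B–D. With the fifth (B) lowest for second inversion: B, D, E, G.

B, D, E, G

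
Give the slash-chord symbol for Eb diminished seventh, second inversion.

Ebdim7/Bbb

Second inversion of Eb diminished seventh has the fifth (Bbb) in the bass. As a slash chord: Ebdim7/Bbb.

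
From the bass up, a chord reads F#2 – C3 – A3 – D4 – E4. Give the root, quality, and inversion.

D dominant ninth, first inversion

Reducing to letter names: F#, C, A, D, E. These stack in thirds as D–F#–A–C–E — a D dominant ninth chord.
With the third (F#) in the bass, the chord is in first inversion.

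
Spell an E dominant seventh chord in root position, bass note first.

E, G#, B, D

E dominant seventh is E–G#–B–D. Root position puts the root (E) in the bass, with the remaining tones above: E, G#, B, D.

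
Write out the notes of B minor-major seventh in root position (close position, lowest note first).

B minor-major seventh is B–D–F#–A#. Root position puts the root (B) in the bass, with the remaining tones above: B, D, F#, A#.

B, D, F#, A#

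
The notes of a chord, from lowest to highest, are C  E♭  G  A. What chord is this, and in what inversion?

A half-diminished seventh, first inversion

Reducing to letter names: C, Eb, G, A. These stack in thirds as A–C–Eb–G — an A half-diminished seventh chord.
C is the third of A half-diminished seventh; third in the bass means first inversion (figured bass 6/5).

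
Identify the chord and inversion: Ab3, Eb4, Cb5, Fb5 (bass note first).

Fb major seventh, first inversion

Reducing to letter names: Ab, Eb, Cb, Fb. These stack in thirds as Fb–Ab–Cb–Eb — an Fb major seventh chord.
The lowest note is Ab, the third of the chord, so this is first inversion (figured bass 6/5).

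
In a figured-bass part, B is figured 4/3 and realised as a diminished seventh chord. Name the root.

E#

The figures 4/3 mean the fifth of the chord is in the bass. If B is the fifth of a diminished seventh chord, the root is E# (chord tones E#–G#–B–D).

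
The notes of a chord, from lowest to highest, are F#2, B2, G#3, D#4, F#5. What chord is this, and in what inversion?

Reducing to letter names: F#, B, G#, D#. These stack in thirds as G#–B–D#–F# — a G# minor seventh chord.
With the seventh (F#) in the bass, the chord is in third inversion (figured bass 4/2).

G# minor seventh, third inversion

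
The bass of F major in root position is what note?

F

In root position the root is lowest. For F major (F–A–C) that is F.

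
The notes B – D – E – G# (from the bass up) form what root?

Reordering B, D, E, G# into stacked thirds gives E–G#–B–D; the bottom of that stack, E, is the root.

E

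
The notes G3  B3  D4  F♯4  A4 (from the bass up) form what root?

Reordering G, B, D, F#, A into stacked thirds gives G–B–D–F#–A; the bottom of that stack, G, is the root.

G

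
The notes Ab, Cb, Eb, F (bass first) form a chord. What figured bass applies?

The notes Ab, Cb, Eb, F stack in thirds as F–Ab–Cb–Eb — an F half-diminished seventh chord. The bass Ab is the third, so this is first inversion: figured 6/5.

6/5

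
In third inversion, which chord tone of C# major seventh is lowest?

The seventh of C# major seventh (C#–E#–G#–B#) is B#; that is the bass in third inversion.

B#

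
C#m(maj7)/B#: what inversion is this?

third inversion

C#m(maj7)/B# means C# minor-major seventh with B# in the bass. B# is the seventh of C# minor-major seventh (C#–E–G#–B#), so this is third inversion.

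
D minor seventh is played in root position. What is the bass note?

D

The root of D minor seventh (D–F–A–C) is D; that is the bass in root position.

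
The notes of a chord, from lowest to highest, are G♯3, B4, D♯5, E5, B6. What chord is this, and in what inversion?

The pitch classes G#, B, D#, E arrange in thirds as E–G#–B–D#: an E major seventh chord.
G# is the third of E major seventh; third in the bass means first inversion (figured bass 6/5).

E major seventh, first inversion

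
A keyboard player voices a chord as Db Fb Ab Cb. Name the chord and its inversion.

The pitch classes Db, Fb, Ab, Cb arrange in thirds as Db–Fb–Ab–Cb: a Db minor seventh chord.
The lowest note is Db, the root of the chord, so this is root position (figured bass 7).

Db minor seventh, root position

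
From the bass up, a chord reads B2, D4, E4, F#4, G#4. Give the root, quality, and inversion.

E dominant ninth, second inversion

The distinct note names are B, D, E, F#, G#. Stacked in thirds they read E–G#–B–D–F#, which is a dominant ninth chord on E.
B is the fifth of E dominant ninth; fifth in the bass means second inversion.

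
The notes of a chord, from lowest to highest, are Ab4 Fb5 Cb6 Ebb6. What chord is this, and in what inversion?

The distinct note names are Ab, Fb, Cb, Ebb. Stacked in thirds they read Fb–Ab–Cb–Ebb, which is a dominant seventh chord on Fb.
The lowest note is Ab, the third of the chord, so this is first inversion (figured bass 6/5).

Fb dominant seventh, first inversion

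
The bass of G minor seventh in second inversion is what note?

The fifth of G minor seventh (G–Bb–D–F) is D; that is the bass in second inversion.

D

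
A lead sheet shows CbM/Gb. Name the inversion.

second inversion

CbM/Gb means Cb major with Gb in the bass. Gb is the fifth of Cb major (Cb–Eb–Gb), so this is second inversion.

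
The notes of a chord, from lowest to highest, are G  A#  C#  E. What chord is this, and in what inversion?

The pitch classes G, A#, C#, E arrange in thirds as A#–C#–E–G: an A# diminished seventh chord.
The lowest note is G, the seventh of the chord, so this is third inversion (figured bass 4/2).

A# diminished seventh, third inversion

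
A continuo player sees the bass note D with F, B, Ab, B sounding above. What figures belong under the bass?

The notes D, F, B, Ab stack in thirds as B–D–F–Ab — a B diminished seventh chord. The bass D is the third, so this is first inversion: figured 6/5.

6/5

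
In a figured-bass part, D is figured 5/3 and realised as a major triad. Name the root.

The figures 5/3 mean the root of the chord is in the bass. If D is the root of a major triad, the root is D (chord tones D–F#–A).

D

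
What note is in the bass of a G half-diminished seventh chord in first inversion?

The third of G half-diminished seventh (G–Bb–Db–F) is Bb; that is the bass in first inversion.

Bb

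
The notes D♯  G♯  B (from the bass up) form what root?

Reordering D#, G#, B into stacked thirds gives G#–B–D#; the bottom of that stack, G#, is the root.

G#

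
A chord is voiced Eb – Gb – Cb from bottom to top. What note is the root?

Reordering Eb, Gb, Cb into stacked thirds gives Cb–Eb–Gb; the bottom of that stack, Cb, is the root.

Cb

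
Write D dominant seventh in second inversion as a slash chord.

D7/A

Second inversion of D dominant seventh has the fifth (A) in the bass. As a slash chord: D7/A.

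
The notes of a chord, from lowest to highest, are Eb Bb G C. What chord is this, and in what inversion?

C minor seventh, first inversion

The pitch classes Eb, Bb, G, C arrange in thirds as C–Eb–G–Bb: a C minor seventh chord.
Eb is the third of C minor seventh; third in the bass means first inversion (figured bass 6/5).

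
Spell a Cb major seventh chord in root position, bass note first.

Cb, Eb, Gb, Bb

Spelling Cb major seventh: Cb–Eb–Gb–Bb. In root position the root is bass, giving Cb, Eb, Gb, Bb from the bottom.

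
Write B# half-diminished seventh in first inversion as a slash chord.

First inversion of B# half-diminished seventh has the third (D#) in the bass. As a slash chord: B#ø7/D#.

B#ø7/D#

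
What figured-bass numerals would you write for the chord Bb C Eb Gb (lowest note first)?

4/2

The notes Bb, C, Eb, Gb stack in thirds as C–Eb–Gb–Bb — a C half-diminished seventh chord. The bass Bb is the seventh, so this is third inversion: figured 4/2.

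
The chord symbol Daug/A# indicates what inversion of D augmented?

Daug/A# means D augmented with A# in the bass. A# is the fifth of D augmented (D–F#–A#), so this is second inversion.

second inversion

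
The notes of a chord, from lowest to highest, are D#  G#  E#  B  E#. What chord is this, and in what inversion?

E# half-diminished seventh, third inversion

The distinct note names are D#, G#, E#, B. Stacked in thirds they read E#–G#–B–D#, which is a half-diminished seventh chord on E#.
The lowest note is D#, the seventh of the chord, so this is third inversion (figured bass 4/2).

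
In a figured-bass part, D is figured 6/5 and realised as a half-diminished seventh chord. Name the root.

B

The figures 6/5 mean the third of the chord is in the bass. If D is the third of a half-diminished seventh chord, the root is B (chord tones B–D–F–A).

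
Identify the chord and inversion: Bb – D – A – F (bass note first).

Bb major seventh, root position

Reducing to letter names: Bb, D, A, F. These stack in thirds as Bb–D–F–A — a Bb major seventh chord.
With the root (Bb) in the bass, the chord is in root position (figured bass 7).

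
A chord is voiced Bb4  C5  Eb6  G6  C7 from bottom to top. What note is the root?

C

Reordering Bb, C, Eb, G into stacked thirds gives C–Eb–G–Bb; the bottom of that stack, C, is the root.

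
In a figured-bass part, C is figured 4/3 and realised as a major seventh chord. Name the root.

The figures 4/3 mean the fifth of the chord is in the bass. If C is the fifth of a major seventh chord, the root is F (chord tones F–A–C–E).

F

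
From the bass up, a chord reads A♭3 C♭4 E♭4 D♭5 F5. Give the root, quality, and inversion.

Db dominant ninth, second inversion

The distinct note names are Ab, Cb, Eb, Db, F. Stacked in thirds they read Db–F–Ab–Cb–Eb, which is a dominant ninth chord on Db.
With the fifth (Ab) in the bass, the chord is in second inversion.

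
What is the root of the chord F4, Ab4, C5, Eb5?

Reordering F, Ab, C, Eb into stacked thirds gives F–Ab–C–Eb; the bottom of that stack, F, is the root.

F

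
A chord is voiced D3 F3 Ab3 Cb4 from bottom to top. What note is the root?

D

Reordering D, F, Ab, Cb into stacked thirds gives D–F–Ab–Cb; the bottom of that stack, D, is the root.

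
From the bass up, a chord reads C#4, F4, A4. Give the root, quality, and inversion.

F augmented, second inversion

The distinct note names are C#, F, A. Stacked in thirds they read F–A–C#, which is an augmented triad on F.
C# is the fifth of F augmented; fifth in the bass means second inversion (figured bass 6/4).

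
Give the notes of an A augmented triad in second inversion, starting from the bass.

Spelling A augmented: A–C#–E#. In second inversion the fifth is bass, giving E#, A, C# from the bottom.

E#, A, C#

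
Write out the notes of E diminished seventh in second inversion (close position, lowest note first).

The chord tones are E–G–Bb–Db. With the fifth (Bb) lowest for second inversion: Bb, Db, E, G.

Bb, Db, E, G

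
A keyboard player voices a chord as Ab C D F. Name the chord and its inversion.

D half-diminished seventh, second inversion

Reducing to letter names: Ab, C, D, F. These stack in thirds as D–F–Ab–C — a D half-diminished seventh chord.
The lowest note is Ab, the fifth of the chord, so this is second inversion (figured bass 4/3).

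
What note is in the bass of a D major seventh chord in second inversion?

D major seventh is D–F#–A–C#. Second inversion places the fifth in the bass: A.

A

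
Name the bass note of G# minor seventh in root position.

G#

The root of G# minor seventh (G#–B–D#–F#) is G#; that is the bass in root position.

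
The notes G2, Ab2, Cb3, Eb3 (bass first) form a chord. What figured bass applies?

The notes G, Ab, Cb, Eb stack in thirds as Ab–Cb–Eb–G — an Ab minor-major seventh chord. The bass G is the seventh, so this is third inversion: figured 4/2.

4/2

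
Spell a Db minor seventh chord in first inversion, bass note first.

Fb, Ab, Cb, Db

Db minor seventh is Db–Fb–Ab–Cb. First inversion puts the third (Fb) in the bass, with the remaining tones above: Fb, Ab, Cb, Db.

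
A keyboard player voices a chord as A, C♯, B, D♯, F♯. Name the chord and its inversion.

Reducing to letter names: A, C#, B, D#, F#. These stack in thirds as B–D#–F#–A–C# — a B dominant ninth chord.
With the seventh (A) in the bass, the chord is in third inversion.

B dominant ninth, third inversion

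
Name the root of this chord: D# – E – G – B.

D#, E, G, B are the tones of an E minor-major seventh chord (E–G–B–D#), making E the root.

E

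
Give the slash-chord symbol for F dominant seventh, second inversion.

Second inversion of F dominant seventh has the fifth (C) in the bass. As a slash chord: F7/C.

F7/C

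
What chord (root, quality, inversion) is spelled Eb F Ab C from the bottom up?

F minor seventh, third inversion

The pitch classes Eb, F, Ab, C arrange in thirds as F–Ab–C–Eb: an F minor seventh chord.
The lowest note is Eb, the seventh of the chord, so this is third inversion (figured bass 4/2).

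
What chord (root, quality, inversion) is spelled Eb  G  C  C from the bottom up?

C minor, first inversion

Reducing to letter names: Eb, G, C. These stack in thirds as C–Eb–G — a C minor triad.
Eb is the third of C minor; third in the bass means first inversion (figured bass 6).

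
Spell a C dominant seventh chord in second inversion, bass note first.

G, Bb, C, E

Spelling C dominant seventh: C–E–G–Bb. In second inversion the fifth is bass, giving G, Bb, C, E from the bottom.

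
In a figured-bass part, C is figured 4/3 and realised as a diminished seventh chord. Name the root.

The figures 4/3 mean the fifth of the chord is in the bass. If C is the fifth of a diminished seventh chord, the root is F# (chord tones F#–A–C–Eb).

F#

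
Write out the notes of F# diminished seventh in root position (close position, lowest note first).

F#, A, C, Eb

F# diminished seventh is F#–A–C–Eb. Root position puts the root (F#) in the bass, with the remaining tones above: F#, A, C, Eb.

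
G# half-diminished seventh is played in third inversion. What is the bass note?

F#

G# half-diminished seventh is G#–B–D–F#. Third inversion places the seventh in the bass: F#.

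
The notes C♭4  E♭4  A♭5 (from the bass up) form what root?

The distinct letter names are Cb, Eb, Ab. Arranged as a stack of thirds they read Ab–Cb–Eb, so Ab is the root (an Ab minor triad).

Ab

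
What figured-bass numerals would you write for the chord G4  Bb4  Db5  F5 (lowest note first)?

The notes G, Bb, Db, F stack in thirds as G–Bb–Db–F — a G half-diminished seventh chord. The bass G is the root, so this is root position: figured 7.

7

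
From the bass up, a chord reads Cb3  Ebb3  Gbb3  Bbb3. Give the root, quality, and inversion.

Cb half-diminished seventh, root position

The pitch classes Cb, Ebb, Gbb, Bbb arrange in thirds as Cb–Ebb–Gbb–Bbb: a Cb half-diminished seventh chord.
With the root (Cb) in the bass, the chord is in root position (figured bass 7).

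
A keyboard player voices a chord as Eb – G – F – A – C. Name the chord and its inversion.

The pitch classes Eb, G, F, A, C arrange in thirds as F–A–C–Eb–G: an F dominant ninth chord.
The lowest note is Eb, the seventh of the chord, so this is third inversion.

F dominant ninth, third inversion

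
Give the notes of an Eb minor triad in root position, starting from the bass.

Eb, Gb, Bb

Eb minor is Eb–Gb–Bb. Root position puts the root (Eb) in the bass, with the remaining tones above: Eb, Gb, Bb.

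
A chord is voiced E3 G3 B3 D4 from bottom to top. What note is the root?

Reordering E, G, B, D into stacked thirds gives E–G–B–D; the bottom of that stack, E, is the root.

E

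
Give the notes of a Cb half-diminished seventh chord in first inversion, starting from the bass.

Spelling Cb half-diminished seventh: Cb–Ebb–Gbb–Bbb. In first inversion the third is bass, giving Ebb, Gbb, Bbb, Cb from the bottom.

Ebb, Gbb, Bbb, Cb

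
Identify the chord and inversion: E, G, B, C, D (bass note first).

The pitch classes E, G, B, C, D arrange in thirds as C–E–G–B–D: a C major ninth chord.
The lowest note is E, the third of the chord, so this is first inversion.

C major ninth, first inversion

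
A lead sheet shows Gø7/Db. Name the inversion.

second inversion

Gø7/Db means G half-diminished seventh with Db in the bass. Db is the fifth of G half-diminished seventh (G–Bb–Db–F), so this is second inversion.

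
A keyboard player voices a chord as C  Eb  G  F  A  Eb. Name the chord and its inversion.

F dominant ninth, second inversion

The distinct note names are C, Eb, G, F, A. Stacked in thirds they read F–A–C–Eb–G, which is a dominant ninth chord on F.
C is the fifth of F dominant ninth; fifth in the bass means second inversion.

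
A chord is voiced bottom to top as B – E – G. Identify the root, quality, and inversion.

The pitch classes B, E, G arrange in thirds as E–G–B: an E minor triad.
B is the fifth of E minor; fifth in the bass means second inversion (figured bass 6/4).

E minor, second inversion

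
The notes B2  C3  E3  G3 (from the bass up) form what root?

B, C, E, G are the tones of a C major seventh chord (C–E–G–B), making C the root.

C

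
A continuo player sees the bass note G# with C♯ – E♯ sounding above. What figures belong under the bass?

The notes G#, C#, E# stack in thirds as C#–E#–G# — a C# major triad. The bass G# is the fifth, so this is second inversion: figured 6/4.

6/4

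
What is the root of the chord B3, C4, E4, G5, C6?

C

B, C, E, G are the tones of a C major seventh chord (C–E–G–B), making C the root.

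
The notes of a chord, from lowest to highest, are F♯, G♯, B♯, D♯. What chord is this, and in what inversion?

The distinct note names are F#, G#, B#, D#. Stacked in thirds they read G#–B#–D#–F#, which is a dominant seventh chord on G#.
F# is the seventh of G# dominant seventh; seventh in the bass means third inversion (figured bass 4/2).

G# dominant seventh, third inversion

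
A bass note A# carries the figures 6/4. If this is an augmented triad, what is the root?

The figures 6/4 mean the fifth of the chord is in the bass. If A# is the fifth of an augmented triad, the root is D (chord tones D–F#–A#).

D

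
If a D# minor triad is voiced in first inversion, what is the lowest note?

F#

The third of D# minor (D#–F#–A#) is F#; that is the bass in first inversion.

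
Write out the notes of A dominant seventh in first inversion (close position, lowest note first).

C#, E, G, A

Spelling A dominant seventh: A–C#–E–G. In first inversion the third is bass, giving C#, E, G, A from the bottom.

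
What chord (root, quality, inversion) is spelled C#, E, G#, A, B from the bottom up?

A major ninth, first inversion

Reducing to letter names: C#, E, G#, A, B. These stack in thirds as A–C#–E–G#–B — an A major ninth chord.
With the third (C#) in the bass, the chord is in first inversion.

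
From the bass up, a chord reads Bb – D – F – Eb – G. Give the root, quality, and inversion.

Reducing to letter names: Bb, D, F, Eb, G. These stack in thirds as Eb–G–Bb–D–F — an Eb major ninth chord.
Bb is the fifth of Eb major ninth; fifth in the bass means second inversion.

Eb major ninth, second inversion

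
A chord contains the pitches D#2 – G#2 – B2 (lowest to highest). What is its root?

Reordering D#, G#, B into stacked thirds gives G#–B–D#; the bottom of that stack, G#, is the root.

G#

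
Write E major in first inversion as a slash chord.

EM/G#

First inversion of E major has the third (G#) in the bass. As a slash chord: EM/G#.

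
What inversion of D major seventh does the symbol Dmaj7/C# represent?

third inversion

Dmaj7/C# means D major seventh with C# in the bass. C# is the seventh of D major seventh (D–F#–A–C#), so this is third inversion.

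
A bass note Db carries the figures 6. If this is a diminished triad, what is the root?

Bb

The figures 6 mean the third of the chord is in the bass. If Db is the third of a diminished triad, the root is Bb (chord tones Bb–Db–Fb).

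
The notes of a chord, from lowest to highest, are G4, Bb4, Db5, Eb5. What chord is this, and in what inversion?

Reducing to letter names: G, Bb, Db, Eb. These stack in thirds as Eb–G–Bb–Db — an Eb dominant seventh chord.
With the third (G) in the bass, the chord is in first inversion (figured bass 6/5).

Eb dominant seventh, first inversion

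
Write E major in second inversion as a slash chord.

E/B

Second inversion of E major has the fifth (B) in the bass. As a slash chord: E/B.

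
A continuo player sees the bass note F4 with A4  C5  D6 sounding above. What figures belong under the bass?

6/5

The notes F, A, C, D stack in thirds as D–F–A–C — a D minor seventh chord. The bass F is the third, so this is first inversion: figured 6/5.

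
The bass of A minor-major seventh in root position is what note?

In root position the root is lowest. For A minor-major seventh (A–C–E–G#) that is A.

A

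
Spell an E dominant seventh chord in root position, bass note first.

E, G#, B, D

Spelling E dominant seventh: E–G#–B–D. In root position the root is bass, giving E, G#, B, D from the bottom.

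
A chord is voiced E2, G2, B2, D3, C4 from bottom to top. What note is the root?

E, G, B, D, C are the tones of a C major ninth chord (C–E–G–B–D), making C the root.

C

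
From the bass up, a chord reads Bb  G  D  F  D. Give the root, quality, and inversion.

Reducing to letter names: Bb, G, D, F. These stack in thirds as G–Bb–D–F — a G minor seventh chord.
With the third (Bb) in the bass, the chord is in first inversion (figured bass 6/5).

G minor seventh, first inversion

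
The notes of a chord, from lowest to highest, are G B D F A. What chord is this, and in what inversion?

Reducing to letter names: G, B, D, F, A. These stack in thirds as G–B–D–F–A — a G dominant ninth chord.
With the root (G) in the bass, the chord is in root position.

G dominant ninth, root position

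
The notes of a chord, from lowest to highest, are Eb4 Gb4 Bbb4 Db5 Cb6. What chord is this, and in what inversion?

The pitch classes Eb, Gb, Bbb, Db, Cb arrange in thirds as Cb–Eb–Gb–Bbb–Db: a Cb dominant ninth chord.
With the third (Eb) in the bass, the chord is in first inversion.

Cb dominant ninth, first inversion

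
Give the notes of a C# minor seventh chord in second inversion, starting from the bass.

The chord tones are C#–E–G#–B. With the fifth (G#) lowest for second inversion: G#, B, C#, E.

G#, B, C#, E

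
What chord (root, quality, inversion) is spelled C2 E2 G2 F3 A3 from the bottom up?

F major ninth, second inversion

The distinct note names are C, E, G, F, A. Stacked in thirds they read F–A–C–E–G, which is a major ninth chord on F.
C is the fifth of F major ninth; fifth in the bass means second inversion.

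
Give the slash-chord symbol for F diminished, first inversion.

First inversion of F diminished has the third (Ab) in the bass. As a slash chord: Fdim/Ab.

Fdim/Ab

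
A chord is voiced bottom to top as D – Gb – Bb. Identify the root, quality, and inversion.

Reducing to letter names: D, Gb, Bb. These stack in thirds as Gb–Bb–D — a Gb augmented triad.
D is the fifth of Gb augmented; fifth in the bass means second inversion (figured bass 6/4).

Gb augmented, second inversion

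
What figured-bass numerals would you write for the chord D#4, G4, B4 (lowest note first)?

6/4

The notes D#, G, B stack in thirds as G–B–D# — a G augmented triad. The bass D# is the fifth, so this is second inversion: figured 6/4.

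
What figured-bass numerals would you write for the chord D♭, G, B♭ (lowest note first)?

The notes Db, G, Bb stack in thirds as G–Bb–Db — a G diminished triad. The bass Db is the fifth, so this is second inversion: figured 6/4.

6/4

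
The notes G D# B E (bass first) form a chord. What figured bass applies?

6/5

The notes G, D#, B, E stack in thirds as E–G–B–D# — an E minor-major seventh chord. The bass G is the third, so this is first inversion: figured 6/5.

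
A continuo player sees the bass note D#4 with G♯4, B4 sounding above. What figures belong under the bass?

6/4

The notes D#, G#, B stack in thirds as G#–B–D# — a G# minor triad. The bass D# is the fifth, so this is second inversion: figured 6/4.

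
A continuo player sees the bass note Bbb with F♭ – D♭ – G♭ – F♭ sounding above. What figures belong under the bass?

The notes Bbb, Fb, Db, Gb stack in thirds as Gb–Bbb–Db–Fb — a Gb minor seventh chord. The bass Bbb is the third, so this is first inversion: figured 6/5.

6/5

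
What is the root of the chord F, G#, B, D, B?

F, G#, B, D are the tones of a G# diminished seventh chord (G#–B–D–F), making G# the root.

G#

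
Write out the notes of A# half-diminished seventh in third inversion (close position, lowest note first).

Spelling A# half-diminished seventh: A#–C#–E–G#. In third inversion the seventh is bass, giving G#, A#, C#, E from the bottom.

G#, A#, C#, E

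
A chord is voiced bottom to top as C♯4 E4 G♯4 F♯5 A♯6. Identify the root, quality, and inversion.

F# dominant ninth, second inversion

The distinct note names are C#, E, G#, F#, A#. Stacked in thirds they read F#–A#–C#–E–G#, which is a dominant ninth chord on F#.
With the fifth (C#) in the bass, the chord is in second inversion.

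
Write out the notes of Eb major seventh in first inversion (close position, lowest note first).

The chord tones are Eb–G–Bb–D. With the third (G) lowest for first inversion: G, Bb, D, Eb.

G, Bb, D, Eb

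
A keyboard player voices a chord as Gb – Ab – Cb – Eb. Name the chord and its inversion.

Ab minor seventh, third inversion

The distinct note names are Gb, Ab, Cb, Eb. Stacked in thirds they read Ab–Cb–Eb–Gb, which is a minor seventh chord on Ab.
Gb is the seventh of Ab minor seventh; seventh in the bass means third inversion (figured bass 4/2).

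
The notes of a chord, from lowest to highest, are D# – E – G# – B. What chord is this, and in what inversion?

Reducing to letter names: D#, E, G#, B. These stack in thirds as E–G#–B–D# — an E major seventh chord.
With the seventh (D#) in the bass, the chord is in third inversion (figured bass 4/2).

E major seventh, third inversion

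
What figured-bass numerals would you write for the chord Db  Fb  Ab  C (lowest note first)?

The notes Db, Fb, Ab, C stack in thirds as Db–Fb–Ab–C — a Db minor-major seventh chord. The bass Db is the root, so this is root position: figured 7.

7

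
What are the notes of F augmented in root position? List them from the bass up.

F, A, C#

The chord tones are F–A–C#. With the root (F) lowest for root position: F, A, C#.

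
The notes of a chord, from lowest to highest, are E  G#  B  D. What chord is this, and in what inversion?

E dominant seventh, root position

The distinct note names are E, G#, B, D. Stacked in thirds they read E–G#–B–D, which is a dominant seventh chord on E.
The lowest note is E, the root of the chord, so this is root position (figured bass 7).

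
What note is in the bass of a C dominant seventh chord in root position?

C

In root position the root is lowest. For C dominant seventh (C–E–G–Bb) that is C.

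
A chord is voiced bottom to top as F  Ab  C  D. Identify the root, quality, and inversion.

The pitch classes F, Ab, C, D arrange in thirds as D–F–Ab–C: a D half-diminished seventh chord.
With the third (F) in the bass, the chord is in first inversion (figured bass 6/5).

D half-diminished seventh, first inversion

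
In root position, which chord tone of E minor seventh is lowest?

The root of E minor seventh (E–G–B–D) is E; that is the bass in root position.

E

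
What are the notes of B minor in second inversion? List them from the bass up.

B minor is B–D–F#. Second inversion puts the fifth (F#) in the bass, with the remaining tones above: F#, B, D.

F#, B, D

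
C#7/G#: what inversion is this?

second inversion

C#7/G# means C# dominant seventh with G# in the bass. G# is the fifth of C# dominant seventh (C#–E#–G#–B), so this is second inversion.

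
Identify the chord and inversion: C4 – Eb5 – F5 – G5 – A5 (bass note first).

The pitch classes C, Eb, F, G, A arrange in thirds as F–A–C–Eb–G: an F dominant ninth chord.
With the fifth (C) in the bass, the chord is in second inversion.

F dominant ninth, second inversion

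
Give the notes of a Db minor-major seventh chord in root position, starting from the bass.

Db minor-major seventh is Db–Fb–Ab–C. Root position puts the root (Db) in the bass, with the remaining tones above: Db, Fb, Ab, C.

Db, Fb, Ab, C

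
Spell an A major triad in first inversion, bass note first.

A major is A–C#–E. First inversion puts the third (C#) in the bass, with the remaining tones above: C#, E, A.

C#, E, A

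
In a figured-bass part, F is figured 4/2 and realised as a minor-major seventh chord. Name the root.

The figures 4/2 mean the seventh of the chord is in the bass. If F is the seventh of a minor-major seventh chord, the root is Gb (chord tones Gb–Bbb–Db–F).

Gb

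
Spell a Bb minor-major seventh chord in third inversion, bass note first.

The chord tones are Bb–Db–F–A. With the seventh (A) lowest for third inversion: A, Bb, Db, F.

A, Bb, Db, F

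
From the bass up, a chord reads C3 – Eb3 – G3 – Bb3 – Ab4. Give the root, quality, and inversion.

The pitch classes C, Eb, G, Bb, Ab arrange in thirds as Ab–C–Eb–G–Bb: an Ab major ninth chord.
The lowest note is C, the third of the chord, so this is first inversion.

Ab major ninth, first inversion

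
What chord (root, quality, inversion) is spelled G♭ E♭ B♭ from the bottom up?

Eb minor, first inversion

The pitch classes Gb, Eb, Bb arrange in thirds as Eb–Gb–Bb: an Eb minor triad.
The lowest note is Gb, the third of the chord, so this is first inversion (figured bass 6).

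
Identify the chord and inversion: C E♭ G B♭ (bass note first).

C minor seventh, root position

The pitch classes C, Eb, G, Bb arrange in thirds as C–Eb–G–Bb: a C minor seventh chord.
The lowest note is C, the root of the chord, so this is root position (figured bass 7).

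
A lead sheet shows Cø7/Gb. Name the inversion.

Cø7/Gb means C half-diminished seventh with Gb in the bass. Gb is the fifth of C half-diminished seventh (C–Eb–Gb–Bb), so this is second inversion.

second inversion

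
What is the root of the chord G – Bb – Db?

The distinct letter names are G, Bb, Db. Arranged as a stack of thirds they read G–Bb–Db, so G is the root (a G diminished triad).

G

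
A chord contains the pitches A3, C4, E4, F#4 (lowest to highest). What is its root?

A, C, E, F# are the tones of an F# half-diminished seventh chord (F#–A–C–E), making F# the root.

F#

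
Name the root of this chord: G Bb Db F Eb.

G, Bb, Db, F, Eb are the tones of an Eb dominant ninth chord (Eb–G–Bb–Db–F), making Eb the root.

Eb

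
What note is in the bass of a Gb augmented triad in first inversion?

Bb

In first inversion the third is lowest. For Gb augmented (Gb–Bb–D) that is Bb.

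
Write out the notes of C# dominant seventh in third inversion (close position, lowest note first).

B, C#, E#, G#

C# dominant seventh is C#–E#–G#–B. Third inversion puts the seventh (B) in the bass, with the remaining tones above: B, C#, E#, G#.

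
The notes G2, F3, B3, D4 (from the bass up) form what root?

G

Reordering G, F, B, D into stacked thirds gives G–B–D–F; the bottom of that stack, G, is the root.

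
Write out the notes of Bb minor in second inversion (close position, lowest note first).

Bb minor is Bb–Db–F. Second inversion puts the fifth (F) in the bass, with the remaining tones above: F, Bb, Db.

F, Bb, Db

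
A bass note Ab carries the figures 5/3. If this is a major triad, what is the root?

Ab

The figures 5/3 mean the root of the chord is in the bass. If Ab is the root of a major triad, the root is Ab (chord tones Ab–C–Eb).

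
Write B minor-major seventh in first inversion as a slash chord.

Bm(maj7)/D

First inversion of B minor-major seventh has the third (D) in the bass. As a slash chord: Bm(maj7)/D.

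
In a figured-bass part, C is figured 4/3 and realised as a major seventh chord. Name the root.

The figures 4/3 mean the fifth of the chord is in the bass. If C is the fifth of a major seventh chord, the root is F (chord tones F–A–C–E).

F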